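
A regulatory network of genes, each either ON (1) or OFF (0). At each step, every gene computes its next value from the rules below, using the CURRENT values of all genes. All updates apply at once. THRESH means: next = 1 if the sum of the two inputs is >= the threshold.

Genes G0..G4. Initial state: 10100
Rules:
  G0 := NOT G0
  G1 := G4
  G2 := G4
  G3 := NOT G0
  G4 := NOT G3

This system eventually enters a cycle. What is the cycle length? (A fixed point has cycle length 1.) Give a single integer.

Answer: 2

Derivation:
Step 0: 10100
Step 1: G0=NOT G0=NOT 1=0 G1=G4=0 G2=G4=0 G3=NOT G0=NOT 1=0 G4=NOT G3=NOT 0=1 -> 00001
Step 2: G0=NOT G0=NOT 0=1 G1=G4=1 G2=G4=1 G3=NOT G0=NOT 0=1 G4=NOT G3=NOT 0=1 -> 11111
Step 3: G0=NOT G0=NOT 1=0 G1=G4=1 G2=G4=1 G3=NOT G0=NOT 1=0 G4=NOT G3=NOT 1=0 -> 01100
Step 4: G0=NOT G0=NOT 0=1 G1=G4=0 G2=G4=0 G3=NOT G0=NOT 0=1 G4=NOT G3=NOT 0=1 -> 10011
Step 5: G0=NOT G0=NOT 1=0 G1=G4=1 G2=G4=1 G3=NOT G0=NOT 1=0 G4=NOT G3=NOT 1=0 -> 01100
State from step 5 equals state from step 3 -> cycle length 2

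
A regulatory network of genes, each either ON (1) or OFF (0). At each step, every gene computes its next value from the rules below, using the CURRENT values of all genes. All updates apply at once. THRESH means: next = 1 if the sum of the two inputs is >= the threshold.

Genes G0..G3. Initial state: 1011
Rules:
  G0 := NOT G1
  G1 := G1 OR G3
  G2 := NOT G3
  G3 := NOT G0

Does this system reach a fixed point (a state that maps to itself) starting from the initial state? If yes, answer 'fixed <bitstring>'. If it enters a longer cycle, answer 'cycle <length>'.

Answer: fixed 0101

Derivation:
Step 0: 1011
Step 1: G0=NOT G1=NOT 0=1 G1=G1|G3=0|1=1 G2=NOT G3=NOT 1=0 G3=NOT G0=NOT 1=0 -> 1100
Step 2: G0=NOT G1=NOT 1=0 G1=G1|G3=1|0=1 G2=NOT G3=NOT 0=1 G3=NOT G0=NOT 1=0 -> 0110
Step 3: G0=NOT G1=NOT 1=0 G1=G1|G3=1|0=1 G2=NOT G3=NOT 0=1 G3=NOT G0=NOT 0=1 -> 0111
Step 4: G0=NOT G1=NOT 1=0 G1=G1|G3=1|1=1 G2=NOT G3=NOT 1=0 G3=NOT G0=NOT 0=1 -> 0101
Step 5: G0=NOT G1=NOT 1=0 G1=G1|G3=1|1=1 G2=NOT G3=NOT 1=0 G3=NOT G0=NOT 0=1 -> 0101
Fixed point reached at step 4: 0101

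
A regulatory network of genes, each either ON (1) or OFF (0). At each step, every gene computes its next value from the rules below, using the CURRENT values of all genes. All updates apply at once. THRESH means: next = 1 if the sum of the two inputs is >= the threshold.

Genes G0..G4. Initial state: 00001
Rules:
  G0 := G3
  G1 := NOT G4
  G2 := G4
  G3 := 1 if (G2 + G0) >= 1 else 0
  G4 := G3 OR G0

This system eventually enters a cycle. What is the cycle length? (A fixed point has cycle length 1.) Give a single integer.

Step 0: 00001
Step 1: G0=G3=0 G1=NOT G4=NOT 1=0 G2=G4=1 G3=(0+0>=1)=0 G4=G3|G0=0|0=0 -> 00100
Step 2: G0=G3=0 G1=NOT G4=NOT 0=1 G2=G4=0 G3=(1+0>=1)=1 G4=G3|G0=0|0=0 -> 01010
Step 3: G0=G3=1 G1=NOT G4=NOT 0=1 G2=G4=0 G3=(0+0>=1)=0 G4=G3|G0=1|0=1 -> 11001
Step 4: G0=G3=0 G1=NOT G4=NOT 1=0 G2=G4=1 G3=(0+1>=1)=1 G4=G3|G0=0|1=1 -> 00111
Step 5: G0=G3=1 G1=NOT G4=NOT 1=0 G2=G4=1 G3=(1+0>=1)=1 G4=G3|G0=1|0=1 -> 10111
Step 6: G0=G3=1 G1=NOT G4=NOT 1=0 G2=G4=1 G3=(1+1>=1)=1 G4=G3|G0=1|1=1 -> 10111
State from step 6 equals state from step 5 -> cycle length 1

Answer: 1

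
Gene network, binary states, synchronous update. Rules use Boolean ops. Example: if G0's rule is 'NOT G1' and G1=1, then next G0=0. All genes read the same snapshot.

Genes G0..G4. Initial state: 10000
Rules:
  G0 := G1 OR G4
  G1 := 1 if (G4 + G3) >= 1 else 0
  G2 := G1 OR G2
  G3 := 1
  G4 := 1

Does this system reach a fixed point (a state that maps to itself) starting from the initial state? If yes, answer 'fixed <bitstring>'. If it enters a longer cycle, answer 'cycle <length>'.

Step 0: 10000
Step 1: G0=G1|G4=0|0=0 G1=(0+0>=1)=0 G2=G1|G2=0|0=0 G3=1(const) G4=1(const) -> 00011
Step 2: G0=G1|G4=0|1=1 G1=(1+1>=1)=1 G2=G1|G2=0|0=0 G3=1(const) G4=1(const) -> 11011
Step 3: G0=G1|G4=1|1=1 G1=(1+1>=1)=1 G2=G1|G2=1|0=1 G3=1(const) G4=1(const) -> 11111
Step 4: G0=G1|G4=1|1=1 G1=(1+1>=1)=1 G2=G1|G2=1|1=1 G3=1(const) G4=1(const) -> 11111
Fixed point reached at step 3: 11111

Answer: fixed 11111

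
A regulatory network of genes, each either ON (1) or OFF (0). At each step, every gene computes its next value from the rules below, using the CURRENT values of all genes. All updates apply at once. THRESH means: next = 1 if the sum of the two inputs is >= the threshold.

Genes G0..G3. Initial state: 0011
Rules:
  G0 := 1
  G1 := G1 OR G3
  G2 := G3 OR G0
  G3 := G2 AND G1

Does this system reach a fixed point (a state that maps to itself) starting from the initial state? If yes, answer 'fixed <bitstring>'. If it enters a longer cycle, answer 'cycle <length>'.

Step 0: 0011
Step 1: G0=1(const) G1=G1|G3=0|1=1 G2=G3|G0=1|0=1 G3=G2&G1=1&0=0 -> 1110
Step 2: G0=1(const) G1=G1|G3=1|0=1 G2=G3|G0=0|1=1 G3=G2&G1=1&1=1 -> 1111
Step 3: G0=1(const) G1=G1|G3=1|1=1 G2=G3|G0=1|1=1 G3=G2&G1=1&1=1 -> 1111
Fixed point reached at step 2: 1111

Answer: fixed 1111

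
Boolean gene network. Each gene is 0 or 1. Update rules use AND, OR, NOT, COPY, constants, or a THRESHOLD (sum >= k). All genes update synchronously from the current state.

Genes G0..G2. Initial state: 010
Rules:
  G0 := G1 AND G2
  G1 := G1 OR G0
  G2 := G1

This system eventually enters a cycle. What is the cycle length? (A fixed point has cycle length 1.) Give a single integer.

Answer: 1

Derivation:
Step 0: 010
Step 1: G0=G1&G2=1&0=0 G1=G1|G0=1|0=1 G2=G1=1 -> 011
Step 2: G0=G1&G2=1&1=1 G1=G1|G0=1|0=1 G2=G1=1 -> 111
Step 3: G0=G1&G2=1&1=1 G1=G1|G0=1|1=1 G2=G1=1 -> 111
State from step 3 equals state from step 2 -> cycle length 1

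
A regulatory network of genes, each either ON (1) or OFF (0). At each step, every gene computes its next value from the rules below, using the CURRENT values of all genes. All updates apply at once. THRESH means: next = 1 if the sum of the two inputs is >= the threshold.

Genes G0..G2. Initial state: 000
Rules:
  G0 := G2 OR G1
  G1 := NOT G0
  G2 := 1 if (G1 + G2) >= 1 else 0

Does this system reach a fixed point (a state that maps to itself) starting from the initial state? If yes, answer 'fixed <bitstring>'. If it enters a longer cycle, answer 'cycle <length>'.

Answer: fixed 101

Derivation:
Step 0: 000
Step 1: G0=G2|G1=0|0=0 G1=NOT G0=NOT 0=1 G2=(0+0>=1)=0 -> 010
Step 2: G0=G2|G1=0|1=1 G1=NOT G0=NOT 0=1 G2=(1+0>=1)=1 -> 111
Step 3: G0=G2|G1=1|1=1 G1=NOT G0=NOT 1=0 G2=(1+1>=1)=1 -> 101
Step 4: G0=G2|G1=1|0=1 G1=NOT G0=NOT 1=0 G2=(0+1>=1)=1 -> 101
Fixed point reached at step 3: 101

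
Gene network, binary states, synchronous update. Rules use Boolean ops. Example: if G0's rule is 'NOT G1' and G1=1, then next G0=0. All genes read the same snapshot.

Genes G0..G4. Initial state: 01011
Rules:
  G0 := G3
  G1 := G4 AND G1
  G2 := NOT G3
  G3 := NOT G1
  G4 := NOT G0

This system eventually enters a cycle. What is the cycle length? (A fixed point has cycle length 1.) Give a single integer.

Step 0: 01011
Step 1: G0=G3=1 G1=G4&G1=1&1=1 G2=NOT G3=NOT 1=0 G3=NOT G1=NOT 1=0 G4=NOT G0=NOT 0=1 -> 11001
Step 2: G0=G3=0 G1=G4&G1=1&1=1 G2=NOT G3=NOT 0=1 G3=NOT G1=NOT 1=0 G4=NOT G0=NOT 1=0 -> 01100
Step 3: G0=G3=0 G1=G4&G1=0&1=0 G2=NOT G3=NOT 0=1 G3=NOT G1=NOT 1=0 G4=NOT G0=NOT 0=1 -> 00101
Step 4: G0=G3=0 G1=G4&G1=1&0=0 G2=NOT G3=NOT 0=1 G3=NOT G1=NOT 0=1 G4=NOT G0=NOT 0=1 -> 00111
Step 5: G0=G3=1 G1=G4&G1=1&0=0 G2=NOT G3=NOT 1=0 G3=NOT G1=NOT 0=1 G4=NOT G0=NOT 0=1 -> 10011
Step 6: G0=G3=1 G1=G4&G1=1&0=0 G2=NOT G3=NOT 1=0 G3=NOT G1=NOT 0=1 G4=NOT G0=NOT 1=0 -> 10010
Step 7: G0=G3=1 G1=G4&G1=0&0=0 G2=NOT G3=NOT 1=0 G3=NOT G1=NOT 0=1 G4=NOT G0=NOT 1=0 -> 10010
State from step 7 equals state from step 6 -> cycle length 1

Answer: 1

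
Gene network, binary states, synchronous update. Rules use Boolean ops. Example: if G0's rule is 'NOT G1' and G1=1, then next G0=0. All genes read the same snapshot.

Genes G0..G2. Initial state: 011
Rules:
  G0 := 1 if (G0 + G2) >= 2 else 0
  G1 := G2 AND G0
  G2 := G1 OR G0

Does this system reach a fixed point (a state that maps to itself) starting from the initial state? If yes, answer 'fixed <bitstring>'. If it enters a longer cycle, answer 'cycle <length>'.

Step 0: 011
Step 1: G0=(0+1>=2)=0 G1=G2&G0=1&0=0 G2=G1|G0=1|0=1 -> 001
Step 2: G0=(0+1>=2)=0 G1=G2&G0=1&0=0 G2=G1|G0=0|0=0 -> 000
Step 3: G0=(0+0>=2)=0 G1=G2&G0=0&0=0 G2=G1|G0=0|0=0 -> 000
Fixed point reached at step 2: 000

Answer: fixed 000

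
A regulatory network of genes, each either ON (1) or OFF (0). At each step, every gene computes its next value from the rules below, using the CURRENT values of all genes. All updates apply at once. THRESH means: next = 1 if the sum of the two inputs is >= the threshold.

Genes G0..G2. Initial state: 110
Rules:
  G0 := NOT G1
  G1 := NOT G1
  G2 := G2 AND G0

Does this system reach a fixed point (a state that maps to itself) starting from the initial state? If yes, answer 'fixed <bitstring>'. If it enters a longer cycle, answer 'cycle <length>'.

Answer: cycle 2

Derivation:
Step 0: 110
Step 1: G0=NOT G1=NOT 1=0 G1=NOT G1=NOT 1=0 G2=G2&G0=0&1=0 -> 000
Step 2: G0=NOT G1=NOT 0=1 G1=NOT G1=NOT 0=1 G2=G2&G0=0&0=0 -> 110
Cycle of length 2 starting at step 0 -> no fixed point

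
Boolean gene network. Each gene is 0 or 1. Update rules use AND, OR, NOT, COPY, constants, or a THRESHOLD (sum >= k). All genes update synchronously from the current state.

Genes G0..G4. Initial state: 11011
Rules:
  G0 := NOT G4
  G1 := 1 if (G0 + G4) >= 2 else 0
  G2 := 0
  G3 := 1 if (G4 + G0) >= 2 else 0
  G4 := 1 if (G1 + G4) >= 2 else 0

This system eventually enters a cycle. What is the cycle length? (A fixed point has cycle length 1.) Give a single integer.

Step 0: 11011
Step 1: G0=NOT G4=NOT 1=0 G1=(1+1>=2)=1 G2=0(const) G3=(1+1>=2)=1 G4=(1+1>=2)=1 -> 01011
Step 2: G0=NOT G4=NOT 1=0 G1=(0+1>=2)=0 G2=0(const) G3=(1+0>=2)=0 G4=(1+1>=2)=1 -> 00001
Step 3: G0=NOT G4=NOT 1=0 G1=(0+1>=2)=0 G2=0(const) G3=(1+0>=2)=0 G4=(0+1>=2)=0 -> 00000
Step 4: G0=NOT G4=NOT 0=1 G1=(0+0>=2)=0 G2=0(const) G3=(0+0>=2)=0 G4=(0+0>=2)=0 -> 10000
Step 5: G0=NOT G4=NOT 0=1 G1=(1+0>=2)=0 G2=0(const) G3=(0+1>=2)=0 G4=(0+0>=2)=0 -> 10000
State from step 5 equals state from step 4 -> cycle length 1

Answer: 1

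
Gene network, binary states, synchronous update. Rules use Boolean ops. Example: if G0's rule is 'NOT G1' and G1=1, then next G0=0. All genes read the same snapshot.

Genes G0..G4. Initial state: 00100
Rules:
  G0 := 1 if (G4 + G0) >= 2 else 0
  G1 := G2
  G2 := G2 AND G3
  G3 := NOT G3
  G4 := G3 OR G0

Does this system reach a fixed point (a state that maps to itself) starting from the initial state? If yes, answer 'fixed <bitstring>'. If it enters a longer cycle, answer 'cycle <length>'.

Answer: cycle 2

Derivation:
Step 0: 00100
Step 1: G0=(0+0>=2)=0 G1=G2=1 G2=G2&G3=1&0=0 G3=NOT G3=NOT 0=1 G4=G3|G0=0|0=0 -> 01010
Step 2: G0=(0+0>=2)=0 G1=G2=0 G2=G2&G3=0&1=0 G3=NOT G3=NOT 1=0 G4=G3|G0=1|0=1 -> 00001
Step 3: G0=(1+0>=2)=0 G1=G2=0 G2=G2&G3=0&0=0 G3=NOT G3=NOT 0=1 G4=G3|G0=0|0=0 -> 00010
Step 4: G0=(0+0>=2)=0 G1=G2=0 G2=G2&G3=0&1=0 G3=NOT G3=NOT 1=0 G4=G3|G0=1|0=1 -> 00001
Cycle of length 2 starting at step 2 -> no fixed point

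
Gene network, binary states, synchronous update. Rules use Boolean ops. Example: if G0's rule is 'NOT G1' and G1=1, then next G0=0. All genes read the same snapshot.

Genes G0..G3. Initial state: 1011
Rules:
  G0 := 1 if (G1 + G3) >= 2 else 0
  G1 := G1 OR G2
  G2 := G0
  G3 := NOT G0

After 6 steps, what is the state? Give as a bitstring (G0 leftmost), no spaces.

Step 1: G0=(0+1>=2)=0 G1=G1|G2=0|1=1 G2=G0=1 G3=NOT G0=NOT 1=0 -> 0110
Step 2: G0=(1+0>=2)=0 G1=G1|G2=1|1=1 G2=G0=0 G3=NOT G0=NOT 0=1 -> 0101
Step 3: G0=(1+1>=2)=1 G1=G1|G2=1|0=1 G2=G0=0 G3=NOT G0=NOT 0=1 -> 1101
Step 4: G0=(1+1>=2)=1 G1=G1|G2=1|0=1 G2=G0=1 G3=NOT G0=NOT 1=0 -> 1110
Step 5: G0=(1+0>=2)=0 G1=G1|G2=1|1=1 G2=G0=1 G3=NOT G0=NOT 1=0 -> 0110
Step 6: G0=(1+0>=2)=0 G1=G1|G2=1|1=1 G2=G0=0 G3=NOT G0=NOT 0=1 -> 0101

0101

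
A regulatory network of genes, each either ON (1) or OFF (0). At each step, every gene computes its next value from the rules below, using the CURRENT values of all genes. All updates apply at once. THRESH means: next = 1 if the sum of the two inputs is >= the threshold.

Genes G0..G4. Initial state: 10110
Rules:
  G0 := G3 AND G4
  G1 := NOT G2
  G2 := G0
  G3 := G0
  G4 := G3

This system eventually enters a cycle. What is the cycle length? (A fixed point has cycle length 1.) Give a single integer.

Step 0: 10110
Step 1: G0=G3&G4=1&0=0 G1=NOT G2=NOT 1=0 G2=G0=1 G3=G0=1 G4=G3=1 -> 00111
Step 2: G0=G3&G4=1&1=1 G1=NOT G2=NOT 1=0 G2=G0=0 G3=G0=0 G4=G3=1 -> 10001
Step 3: G0=G3&G4=0&1=0 G1=NOT G2=NOT 0=1 G2=G0=1 G3=G0=1 G4=G3=0 -> 01110
Step 4: G0=G3&G4=1&0=0 G1=NOT G2=NOT 1=0 G2=G0=0 G3=G0=0 G4=G3=1 -> 00001
Step 5: G0=G3&G4=0&1=0 G1=NOT G2=NOT 0=1 G2=G0=0 G3=G0=0 G4=G3=0 -> 01000
Step 6: G0=G3&G4=0&0=0 G1=NOT G2=NOT 0=1 G2=G0=0 G3=G0=0 G4=G3=0 -> 01000
State from step 6 equals state from step 5 -> cycle length 1

Answer: 1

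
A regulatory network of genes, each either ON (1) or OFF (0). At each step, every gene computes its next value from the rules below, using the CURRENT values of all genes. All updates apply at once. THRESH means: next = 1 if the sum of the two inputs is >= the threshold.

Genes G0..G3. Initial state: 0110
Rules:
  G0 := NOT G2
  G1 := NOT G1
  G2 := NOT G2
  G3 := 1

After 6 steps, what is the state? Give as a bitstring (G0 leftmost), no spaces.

Step 1: G0=NOT G2=NOT 1=0 G1=NOT G1=NOT 1=0 G2=NOT G2=NOT 1=0 G3=1(const) -> 0001
Step 2: G0=NOT G2=NOT 0=1 G1=NOT G1=NOT 0=1 G2=NOT G2=NOT 0=1 G3=1(const) -> 1111
Step 3: G0=NOT G2=NOT 1=0 G1=NOT G1=NOT 1=0 G2=NOT G2=NOT 1=0 G3=1(const) -> 0001
Step 4: G0=NOT G2=NOT 0=1 G1=NOT G1=NOT 0=1 G2=NOT G2=NOT 0=1 G3=1(const) -> 1111
Step 5: G0=NOT G2=NOT 1=0 G1=NOT G1=NOT 1=0 G2=NOT G2=NOT 1=0 G3=1(const) -> 0001
Step 6: G0=NOT G2=NOT 0=1 G1=NOT G1=NOT 0=1 G2=NOT G2=NOT 0=1 G3=1(const) -> 1111

1111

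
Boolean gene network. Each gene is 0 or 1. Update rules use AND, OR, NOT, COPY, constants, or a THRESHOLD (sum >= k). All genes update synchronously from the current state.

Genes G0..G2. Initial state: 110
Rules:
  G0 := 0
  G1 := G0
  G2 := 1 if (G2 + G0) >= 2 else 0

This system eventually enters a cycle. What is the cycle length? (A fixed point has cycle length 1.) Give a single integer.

Step 0: 110
Step 1: G0=0(const) G1=G0=1 G2=(0+1>=2)=0 -> 010
Step 2: G0=0(const) G1=G0=0 G2=(0+0>=2)=0 -> 000
Step 3: G0=0(const) G1=G0=0 G2=(0+0>=2)=0 -> 000
State from step 3 equals state from step 2 -> cycle length 1

Answer: 1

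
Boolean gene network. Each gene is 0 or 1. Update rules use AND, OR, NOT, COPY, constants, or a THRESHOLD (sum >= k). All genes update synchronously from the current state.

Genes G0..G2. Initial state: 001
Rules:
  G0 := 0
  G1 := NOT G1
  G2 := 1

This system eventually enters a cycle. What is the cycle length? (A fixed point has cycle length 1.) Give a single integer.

Answer: 2

Derivation:
Step 0: 001
Step 1: G0=0(const) G1=NOT G1=NOT 0=1 G2=1(const) -> 011
Step 2: G0=0(const) G1=NOT G1=NOT 1=0 G2=1(const) -> 001
State from step 2 equals state from step 0 -> cycle length 2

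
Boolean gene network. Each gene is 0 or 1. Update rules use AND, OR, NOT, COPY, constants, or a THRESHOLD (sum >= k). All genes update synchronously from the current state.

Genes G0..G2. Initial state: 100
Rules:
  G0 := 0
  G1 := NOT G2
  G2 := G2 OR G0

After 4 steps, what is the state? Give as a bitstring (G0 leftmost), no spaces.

Step 1: G0=0(const) G1=NOT G2=NOT 0=1 G2=G2|G0=0|1=1 -> 011
Step 2: G0=0(const) G1=NOT G2=NOT 1=0 G2=G2|G0=1|0=1 -> 001
Step 3: G0=0(const) G1=NOT G2=NOT 1=0 G2=G2|G0=1|0=1 -> 001
Step 4: G0=0(const) G1=NOT G2=NOT 1=0 G2=G2|G0=1|0=1 -> 001

001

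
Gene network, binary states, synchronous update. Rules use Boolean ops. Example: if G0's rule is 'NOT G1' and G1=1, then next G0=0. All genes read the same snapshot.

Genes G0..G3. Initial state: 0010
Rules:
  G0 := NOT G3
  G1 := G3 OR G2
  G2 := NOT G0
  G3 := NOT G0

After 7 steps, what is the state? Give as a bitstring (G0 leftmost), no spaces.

Step 1: G0=NOT G3=NOT 0=1 G1=G3|G2=0|1=1 G2=NOT G0=NOT 0=1 G3=NOT G0=NOT 0=1 -> 1111
Step 2: G0=NOT G3=NOT 1=0 G1=G3|G2=1|1=1 G2=NOT G0=NOT 1=0 G3=NOT G0=NOT 1=0 -> 0100
Step 3: G0=NOT G3=NOT 0=1 G1=G3|G2=0|0=0 G2=NOT G0=NOT 0=1 G3=NOT G0=NOT 0=1 -> 1011
Step 4: G0=NOT G3=NOT 1=0 G1=G3|G2=1|1=1 G2=NOT G0=NOT 1=0 G3=NOT G0=NOT 1=0 -> 0100
Step 5: G0=NOT G3=NOT 0=1 G1=G3|G2=0|0=0 G2=NOT G0=NOT 0=1 G3=NOT G0=NOT 0=1 -> 1011
Step 6: G0=NOT G3=NOT 1=0 G1=G3|G2=1|1=1 G2=NOT G0=NOT 1=0 G3=NOT G0=NOT 1=0 -> 0100
Step 7: G0=NOT G3=NOT 0=1 G1=G3|G2=0|0=0 G2=NOT G0=NOT 0=1 G3=NOT G0=NOT 0=1 -> 1011

1011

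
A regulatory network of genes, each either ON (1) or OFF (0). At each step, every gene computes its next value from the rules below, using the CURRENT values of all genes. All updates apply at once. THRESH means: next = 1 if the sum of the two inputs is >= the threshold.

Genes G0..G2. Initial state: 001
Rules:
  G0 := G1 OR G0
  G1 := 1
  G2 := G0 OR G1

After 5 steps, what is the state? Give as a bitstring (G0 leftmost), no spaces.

Step 1: G0=G1|G0=0|0=0 G1=1(const) G2=G0|G1=0|0=0 -> 010
Step 2: G0=G1|G0=1|0=1 G1=1(const) G2=G0|G1=0|1=1 -> 111
Step 3: G0=G1|G0=1|1=1 G1=1(const) G2=G0|G1=1|1=1 -> 111
Step 4: G0=G1|G0=1|1=1 G1=1(const) G2=G0|G1=1|1=1 -> 111
Step 5: G0=G1|G0=1|1=1 G1=1(const) G2=G0|G1=1|1=1 -> 111

111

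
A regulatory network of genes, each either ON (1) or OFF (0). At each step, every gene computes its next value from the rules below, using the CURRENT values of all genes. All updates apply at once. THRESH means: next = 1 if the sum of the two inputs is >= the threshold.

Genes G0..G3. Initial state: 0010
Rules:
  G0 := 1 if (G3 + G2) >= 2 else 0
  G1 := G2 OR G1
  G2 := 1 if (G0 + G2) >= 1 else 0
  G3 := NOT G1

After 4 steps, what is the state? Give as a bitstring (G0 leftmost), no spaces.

Step 1: G0=(0+1>=2)=0 G1=G2|G1=1|0=1 G2=(0+1>=1)=1 G3=NOT G1=NOT 0=1 -> 0111
Step 2: G0=(1+1>=2)=1 G1=G2|G1=1|1=1 G2=(0+1>=1)=1 G3=NOT G1=NOT 1=0 -> 1110
Step 3: G0=(0+1>=2)=0 G1=G2|G1=1|1=1 G2=(1+1>=1)=1 G3=NOT G1=NOT 1=0 -> 0110
Step 4: G0=(0+1>=2)=0 G1=G2|G1=1|1=1 G2=(0+1>=1)=1 G3=NOT G1=NOT 1=0 -> 0110

0110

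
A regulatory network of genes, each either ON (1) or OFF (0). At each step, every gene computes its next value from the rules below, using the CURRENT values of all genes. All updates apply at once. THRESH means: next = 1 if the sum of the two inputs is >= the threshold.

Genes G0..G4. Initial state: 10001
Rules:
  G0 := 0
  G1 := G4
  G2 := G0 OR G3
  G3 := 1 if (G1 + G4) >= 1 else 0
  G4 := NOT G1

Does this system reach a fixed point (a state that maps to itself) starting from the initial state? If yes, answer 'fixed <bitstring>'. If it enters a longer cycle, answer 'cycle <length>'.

Answer: cycle 4

Derivation:
Step 0: 10001
Step 1: G0=0(const) G1=G4=1 G2=G0|G3=1|0=1 G3=(0+1>=1)=1 G4=NOT G1=NOT 0=1 -> 01111
Step 2: G0=0(const) G1=G4=1 G2=G0|G3=0|1=1 G3=(1+1>=1)=1 G4=NOT G1=NOT 1=0 -> 01110
Step 3: G0=0(const) G1=G4=0 G2=G0|G3=0|1=1 G3=(1+0>=1)=1 G4=NOT G1=NOT 1=0 -> 00110
Step 4: G0=0(const) G1=G4=0 G2=G0|G3=0|1=1 G3=(0+0>=1)=0 G4=NOT G1=NOT 0=1 -> 00101
Step 5: G0=0(const) G1=G4=1 G2=G0|G3=0|0=0 G3=(0+1>=1)=1 G4=NOT G1=NOT 0=1 -> 01011
Step 6: G0=0(const) G1=G4=1 G2=G0|G3=0|1=1 G3=(1+1>=1)=1 G4=NOT G1=NOT 1=0 -> 01110
Cycle of length 4 starting at step 2 -> no fixed point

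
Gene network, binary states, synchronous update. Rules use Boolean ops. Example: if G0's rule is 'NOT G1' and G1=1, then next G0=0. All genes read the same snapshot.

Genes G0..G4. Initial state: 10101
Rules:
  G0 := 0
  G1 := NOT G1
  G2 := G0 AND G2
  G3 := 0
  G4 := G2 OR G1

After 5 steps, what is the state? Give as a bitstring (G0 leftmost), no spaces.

Step 1: G0=0(const) G1=NOT G1=NOT 0=1 G2=G0&G2=1&1=1 G3=0(const) G4=G2|G1=1|0=1 -> 01101
Step 2: G0=0(const) G1=NOT G1=NOT 1=0 G2=G0&G2=0&1=0 G3=0(const) G4=G2|G1=1|1=1 -> 00001
Step 3: G0=0(const) G1=NOT G1=NOT 0=1 G2=G0&G2=0&0=0 G3=0(const) G4=G2|G1=0|0=0 -> 01000
Step 4: G0=0(const) G1=NOT G1=NOT 1=0 G2=G0&G2=0&0=0 G3=0(const) G4=G2|G1=0|1=1 -> 00001
Step 5: G0=0(const) G1=NOT G1=NOT 0=1 G2=G0&G2=0&0=0 G3=0(const) G4=G2|G1=0|0=0 -> 01000

01000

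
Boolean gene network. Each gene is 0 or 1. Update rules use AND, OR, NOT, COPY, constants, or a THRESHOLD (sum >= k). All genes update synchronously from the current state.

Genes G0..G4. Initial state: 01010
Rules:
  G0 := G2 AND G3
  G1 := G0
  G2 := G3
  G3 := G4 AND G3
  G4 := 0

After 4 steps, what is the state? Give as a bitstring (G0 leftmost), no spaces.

Step 1: G0=G2&G3=0&1=0 G1=G0=0 G2=G3=1 G3=G4&G3=0&1=0 G4=0(const) -> 00100
Step 2: G0=G2&G3=1&0=0 G1=G0=0 G2=G3=0 G3=G4&G3=0&0=0 G4=0(const) -> 00000
Step 3: G0=G2&G3=0&0=0 G1=G0=0 G2=G3=0 G3=G4&G3=0&0=0 G4=0(const) -> 00000
Step 4: G0=G2&G3=0&0=0 G1=G0=0 G2=G3=0 G3=G4&G3=0&0=0 G4=0(const) -> 00000

00000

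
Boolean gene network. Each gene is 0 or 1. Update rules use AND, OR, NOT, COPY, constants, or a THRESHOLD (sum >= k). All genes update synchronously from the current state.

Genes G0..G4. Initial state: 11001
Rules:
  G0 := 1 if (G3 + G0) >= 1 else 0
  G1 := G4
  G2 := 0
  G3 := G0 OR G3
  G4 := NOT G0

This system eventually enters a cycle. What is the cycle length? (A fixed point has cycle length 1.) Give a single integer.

Answer: 1

Derivation:
Step 0: 11001
Step 1: G0=(0+1>=1)=1 G1=G4=1 G2=0(const) G3=G0|G3=1|0=1 G4=NOT G0=NOT 1=0 -> 11010
Step 2: G0=(1+1>=1)=1 G1=G4=0 G2=0(const) G3=G0|G3=1|1=1 G4=NOT G0=NOT 1=0 -> 10010
Step 3: G0=(1+1>=1)=1 G1=G4=0 G2=0(const) G3=G0|G3=1|1=1 G4=NOT G0=NOT 1=0 -> 10010
State from step 3 equals state from step 2 -> cycle length 1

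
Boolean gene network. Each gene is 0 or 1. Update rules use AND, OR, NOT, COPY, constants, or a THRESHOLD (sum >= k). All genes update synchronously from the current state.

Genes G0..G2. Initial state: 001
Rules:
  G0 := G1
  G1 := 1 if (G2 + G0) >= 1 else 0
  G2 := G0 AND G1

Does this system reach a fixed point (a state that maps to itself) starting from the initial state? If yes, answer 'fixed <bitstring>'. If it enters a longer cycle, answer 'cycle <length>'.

Answer: cycle 2

Derivation:
Step 0: 001
Step 1: G0=G1=0 G1=(1+0>=1)=1 G2=G0&G1=0&0=0 -> 010
Step 2: G0=G1=1 G1=(0+0>=1)=0 G2=G0&G1=0&1=0 -> 100
Step 3: G0=G1=0 G1=(0+1>=1)=1 G2=G0&G1=1&0=0 -> 010
Cycle of length 2 starting at step 1 -> no fixed point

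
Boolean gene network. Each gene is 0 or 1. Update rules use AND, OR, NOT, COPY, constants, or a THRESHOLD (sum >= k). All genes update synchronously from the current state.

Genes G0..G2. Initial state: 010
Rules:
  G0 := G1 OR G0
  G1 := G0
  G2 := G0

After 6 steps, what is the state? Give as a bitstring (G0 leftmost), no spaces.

Step 1: G0=G1|G0=1|0=1 G1=G0=0 G2=G0=0 -> 100
Step 2: G0=G1|G0=0|1=1 G1=G0=1 G2=G0=1 -> 111
Step 3: G0=G1|G0=1|1=1 G1=G0=1 G2=G0=1 -> 111
Step 4: G0=G1|G0=1|1=1 G1=G0=1 G2=G0=1 -> 111
Step 5: G0=G1|G0=1|1=1 G1=G0=1 G2=G0=1 -> 111
Step 6: G0=G1|G0=1|1=1 G1=G0=1 G2=G0=1 -> 111

111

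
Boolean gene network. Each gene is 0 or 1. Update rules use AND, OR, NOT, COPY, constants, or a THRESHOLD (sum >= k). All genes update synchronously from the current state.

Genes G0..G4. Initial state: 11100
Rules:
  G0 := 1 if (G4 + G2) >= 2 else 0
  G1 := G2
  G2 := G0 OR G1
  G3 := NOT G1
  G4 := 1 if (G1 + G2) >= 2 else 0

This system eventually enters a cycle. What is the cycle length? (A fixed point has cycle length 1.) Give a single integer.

Answer: 1

Derivation:
Step 0: 11100
Step 1: G0=(0+1>=2)=0 G1=G2=1 G2=G0|G1=1|1=1 G3=NOT G1=NOT 1=0 G4=(1+1>=2)=1 -> 01101
Step 2: G0=(1+1>=2)=1 G1=G2=1 G2=G0|G1=0|1=1 G3=NOT G1=NOT 1=0 G4=(1+1>=2)=1 -> 11101
Step 3: G0=(1+1>=2)=1 G1=G2=1 G2=G0|G1=1|1=1 G3=NOT G1=NOT 1=0 G4=(1+1>=2)=1 -> 11101
State from step 3 equals state from step 2 -> cycle length 1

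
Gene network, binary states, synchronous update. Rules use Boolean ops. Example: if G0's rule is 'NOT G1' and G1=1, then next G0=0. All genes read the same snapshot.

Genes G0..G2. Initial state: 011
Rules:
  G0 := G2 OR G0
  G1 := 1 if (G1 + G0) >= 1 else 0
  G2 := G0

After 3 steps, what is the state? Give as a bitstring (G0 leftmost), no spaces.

Step 1: G0=G2|G0=1|0=1 G1=(1+0>=1)=1 G2=G0=0 -> 110
Step 2: G0=G2|G0=0|1=1 G1=(1+1>=1)=1 G2=G0=1 -> 111
Step 3: G0=G2|G0=1|1=1 G1=(1+1>=1)=1 G2=G0=1 -> 111

111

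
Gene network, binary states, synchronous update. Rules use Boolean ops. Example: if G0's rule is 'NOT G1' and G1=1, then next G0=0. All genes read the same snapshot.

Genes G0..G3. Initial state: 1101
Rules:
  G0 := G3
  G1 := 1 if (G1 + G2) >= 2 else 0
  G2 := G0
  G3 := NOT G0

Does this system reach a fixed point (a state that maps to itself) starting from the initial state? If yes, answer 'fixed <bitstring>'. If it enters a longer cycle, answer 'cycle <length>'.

Step 0: 1101
Step 1: G0=G3=1 G1=(1+0>=2)=0 G2=G0=1 G3=NOT G0=NOT 1=0 -> 1010
Step 2: G0=G3=0 G1=(0+1>=2)=0 G2=G0=1 G3=NOT G0=NOT 1=0 -> 0010
Step 3: G0=G3=0 G1=(0+1>=2)=0 G2=G0=0 G3=NOT G0=NOT 0=1 -> 0001
Step 4: G0=G3=1 G1=(0+0>=2)=0 G2=G0=0 G3=NOT G0=NOT 0=1 -> 1001
Step 5: G0=G3=1 G1=(0+0>=2)=0 G2=G0=1 G3=NOT G0=NOT 1=0 -> 1010
Cycle of length 4 starting at step 1 -> no fixed point

Answer: cycle 4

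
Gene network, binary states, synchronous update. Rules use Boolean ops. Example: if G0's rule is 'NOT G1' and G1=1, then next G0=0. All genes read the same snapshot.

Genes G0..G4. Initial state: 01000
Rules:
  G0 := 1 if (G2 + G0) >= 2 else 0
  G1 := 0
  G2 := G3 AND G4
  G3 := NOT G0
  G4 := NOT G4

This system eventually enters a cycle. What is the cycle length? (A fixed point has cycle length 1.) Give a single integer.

Answer: 2

Derivation:
Step 0: 01000
Step 1: G0=(0+0>=2)=0 G1=0(const) G2=G3&G4=0&0=0 G3=NOT G0=NOT 0=1 G4=NOT G4=NOT 0=1 -> 00011
Step 2: G0=(0+0>=2)=0 G1=0(const) G2=G3&G4=1&1=1 G3=NOT G0=NOT 0=1 G4=NOT G4=NOT 1=0 -> 00110
Step 3: G0=(1+0>=2)=0 G1=0(const) G2=G3&G4=1&0=0 G3=NOT G0=NOT 0=1 G4=NOT G4=NOT 0=1 -> 00011
State from step 3 equals state from step 1 -> cycle length 2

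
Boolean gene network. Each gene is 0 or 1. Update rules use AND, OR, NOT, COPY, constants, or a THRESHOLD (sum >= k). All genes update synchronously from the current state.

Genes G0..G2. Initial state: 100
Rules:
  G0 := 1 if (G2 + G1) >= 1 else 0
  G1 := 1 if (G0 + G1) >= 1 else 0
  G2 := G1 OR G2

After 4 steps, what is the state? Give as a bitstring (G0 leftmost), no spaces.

Step 1: G0=(0+0>=1)=0 G1=(1+0>=1)=1 G2=G1|G2=0|0=0 -> 010
Step 2: G0=(0+1>=1)=1 G1=(0+1>=1)=1 G2=G1|G2=1|0=1 -> 111
Step 3: G0=(1+1>=1)=1 G1=(1+1>=1)=1 G2=G1|G2=1|1=1 -> 111
Step 4: G0=(1+1>=1)=1 G1=(1+1>=1)=1 G2=G1|G2=1|1=1 -> 111

111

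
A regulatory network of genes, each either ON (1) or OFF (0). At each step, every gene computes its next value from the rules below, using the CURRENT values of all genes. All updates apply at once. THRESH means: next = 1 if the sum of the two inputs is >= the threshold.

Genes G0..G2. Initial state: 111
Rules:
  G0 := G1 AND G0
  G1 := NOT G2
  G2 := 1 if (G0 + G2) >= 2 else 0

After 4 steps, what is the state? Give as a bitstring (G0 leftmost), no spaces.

Step 1: G0=G1&G0=1&1=1 G1=NOT G2=NOT 1=0 G2=(1+1>=2)=1 -> 101
Step 2: G0=G1&G0=0&1=0 G1=NOT G2=NOT 1=0 G2=(1+1>=2)=1 -> 001
Step 3: G0=G1&G0=0&0=0 G1=NOT G2=NOT 1=0 G2=(0+1>=2)=0 -> 000
Step 4: G0=G1&G0=0&0=0 G1=NOT G2=NOT 0=1 G2=(0+0>=2)=0 -> 010

010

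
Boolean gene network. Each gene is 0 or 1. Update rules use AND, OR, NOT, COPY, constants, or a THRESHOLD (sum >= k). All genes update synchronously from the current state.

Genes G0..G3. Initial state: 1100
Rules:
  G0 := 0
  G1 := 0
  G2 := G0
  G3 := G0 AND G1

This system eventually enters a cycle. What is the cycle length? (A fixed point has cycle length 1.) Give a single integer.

Step 0: 1100
Step 1: G0=0(const) G1=0(const) G2=G0=1 G3=G0&G1=1&1=1 -> 0011
Step 2: G0=0(const) G1=0(const) G2=G0=0 G3=G0&G1=0&0=0 -> 0000
Step 3: G0=0(const) G1=0(const) G2=G0=0 G3=G0&G1=0&0=0 -> 0000
State from step 3 equals state from step 2 -> cycle length 1

Answer: 1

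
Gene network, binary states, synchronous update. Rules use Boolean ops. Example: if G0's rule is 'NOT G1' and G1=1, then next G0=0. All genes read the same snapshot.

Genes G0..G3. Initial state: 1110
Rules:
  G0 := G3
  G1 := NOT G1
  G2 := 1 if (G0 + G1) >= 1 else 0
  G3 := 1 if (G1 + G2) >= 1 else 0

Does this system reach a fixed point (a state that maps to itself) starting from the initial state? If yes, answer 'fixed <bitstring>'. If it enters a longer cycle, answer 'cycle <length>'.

Answer: cycle 2

Derivation:
Step 0: 1110
Step 1: G0=G3=0 G1=NOT G1=NOT 1=0 G2=(1+1>=1)=1 G3=(1+1>=1)=1 -> 0011
Step 2: G0=G3=1 G1=NOT G1=NOT 0=1 G2=(0+0>=1)=0 G3=(0+1>=1)=1 -> 1101
Step 3: G0=G3=1 G1=NOT G1=NOT 1=0 G2=(1+1>=1)=1 G3=(1+0>=1)=1 -> 1011
Step 4: G0=G3=1 G1=NOT G1=NOT 0=1 G2=(1+0>=1)=1 G3=(0+1>=1)=1 -> 1111
Step 5: G0=G3=1 G1=NOT G1=NOT 1=0 G2=(1+1>=1)=1 G3=(1+1>=1)=1 -> 1011
Cycle of length 2 starting at step 3 -> no fixed point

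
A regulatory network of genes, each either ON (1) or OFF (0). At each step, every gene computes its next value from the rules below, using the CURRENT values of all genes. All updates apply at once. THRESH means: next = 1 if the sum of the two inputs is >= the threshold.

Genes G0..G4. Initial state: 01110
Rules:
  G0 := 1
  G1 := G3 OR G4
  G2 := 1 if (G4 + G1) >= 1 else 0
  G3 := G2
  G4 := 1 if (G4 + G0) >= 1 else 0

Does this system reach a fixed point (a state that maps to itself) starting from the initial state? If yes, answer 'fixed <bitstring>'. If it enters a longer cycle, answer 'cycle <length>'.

Step 0: 01110
Step 1: G0=1(const) G1=G3|G4=1|0=1 G2=(0+1>=1)=1 G3=G2=1 G4=(0+0>=1)=0 -> 11110
Step 2: G0=1(const) G1=G3|G4=1|0=1 G2=(0+1>=1)=1 G3=G2=1 G4=(0+1>=1)=1 -> 11111
Step 3: G0=1(const) G1=G3|G4=1|1=1 G2=(1+1>=1)=1 G3=G2=1 G4=(1+1>=1)=1 -> 11111
Fixed point reached at step 2: 11111

Answer: fixed 11111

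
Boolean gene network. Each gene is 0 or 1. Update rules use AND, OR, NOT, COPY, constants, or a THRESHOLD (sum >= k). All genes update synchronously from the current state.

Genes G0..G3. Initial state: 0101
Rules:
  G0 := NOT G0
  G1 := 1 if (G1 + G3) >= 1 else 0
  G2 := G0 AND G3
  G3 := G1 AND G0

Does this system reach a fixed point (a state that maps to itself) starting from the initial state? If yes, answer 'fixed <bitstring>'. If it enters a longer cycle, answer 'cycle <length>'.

Step 0: 0101
Step 1: G0=NOT G0=NOT 0=1 G1=(1+1>=1)=1 G2=G0&G3=0&1=0 G3=G1&G0=1&0=0 -> 1100
Step 2: G0=NOT G0=NOT 1=0 G1=(1+0>=1)=1 G2=G0&G3=1&0=0 G3=G1&G0=1&1=1 -> 0101
Cycle of length 2 starting at step 0 -> no fixed point

Answer: cycle 2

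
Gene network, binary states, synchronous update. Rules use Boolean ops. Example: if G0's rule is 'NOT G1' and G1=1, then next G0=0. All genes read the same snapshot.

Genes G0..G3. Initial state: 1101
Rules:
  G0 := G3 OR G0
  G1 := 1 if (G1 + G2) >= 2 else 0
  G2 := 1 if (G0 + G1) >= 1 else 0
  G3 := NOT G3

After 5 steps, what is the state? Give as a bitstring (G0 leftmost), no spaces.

Step 1: G0=G3|G0=1|1=1 G1=(1+0>=2)=0 G2=(1+1>=1)=1 G3=NOT G3=NOT 1=0 -> 1010
Step 2: G0=G3|G0=0|1=1 G1=(0+1>=2)=0 G2=(1+0>=1)=1 G3=NOT G3=NOT 0=1 -> 1011
Step 3: G0=G3|G0=1|1=1 G1=(0+1>=2)=0 G2=(1+0>=1)=1 G3=NOT G3=NOT 1=0 -> 1010
Step 4: G0=G3|G0=0|1=1 G1=(0+1>=2)=0 G2=(1+0>=1)=1 G3=NOT G3=NOT 0=1 -> 1011
Step 5: G0=G3|G0=1|1=1 G1=(0+1>=2)=0 G2=(1+0>=1)=1 G3=NOT G3=NOT 1=0 -> 1010

1010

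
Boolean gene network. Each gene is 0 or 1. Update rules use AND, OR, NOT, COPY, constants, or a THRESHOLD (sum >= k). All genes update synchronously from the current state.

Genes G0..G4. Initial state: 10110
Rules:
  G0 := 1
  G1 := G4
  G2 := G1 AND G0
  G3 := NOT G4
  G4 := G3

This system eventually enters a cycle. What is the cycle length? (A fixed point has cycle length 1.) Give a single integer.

Step 0: 10110
Step 1: G0=1(const) G1=G4=0 G2=G1&G0=0&1=0 G3=NOT G4=NOT 0=1 G4=G3=1 -> 10011
Step 2: G0=1(const) G1=G4=1 G2=G1&G0=0&1=0 G3=NOT G4=NOT 1=0 G4=G3=1 -> 11001
Step 3: G0=1(const) G1=G4=1 G2=G1&G0=1&1=1 G3=NOT G4=NOT 1=0 G4=G3=0 -> 11100
Step 4: G0=1(const) G1=G4=0 G2=G1&G0=1&1=1 G3=NOT G4=NOT 0=1 G4=G3=0 -> 10110
State from step 4 equals state from step 0 -> cycle length 4

Answer: 4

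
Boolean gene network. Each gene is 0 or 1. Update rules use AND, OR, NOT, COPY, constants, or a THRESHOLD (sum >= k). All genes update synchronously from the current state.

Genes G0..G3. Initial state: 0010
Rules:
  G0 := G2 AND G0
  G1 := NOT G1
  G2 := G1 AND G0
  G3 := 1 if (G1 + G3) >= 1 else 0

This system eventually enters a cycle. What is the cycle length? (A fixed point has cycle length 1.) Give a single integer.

Step 0: 0010
Step 1: G0=G2&G0=1&0=0 G1=NOT G1=NOT 0=1 G2=G1&G0=0&0=0 G3=(0+0>=1)=0 -> 0100
Step 2: G0=G2&G0=0&0=0 G1=NOT G1=NOT 1=0 G2=G1&G0=1&0=0 G3=(1+0>=1)=1 -> 0001
Step 3: G0=G2&G0=0&0=0 G1=NOT G1=NOT 0=1 G2=G1&G0=0&0=0 G3=(0+1>=1)=1 -> 0101
Step 4: G0=G2&G0=0&0=0 G1=NOT G1=NOT 1=0 G2=G1&G0=1&0=0 G3=(1+1>=1)=1 -> 0001
State from step 4 equals state from step 2 -> cycle length 2

Answer: 2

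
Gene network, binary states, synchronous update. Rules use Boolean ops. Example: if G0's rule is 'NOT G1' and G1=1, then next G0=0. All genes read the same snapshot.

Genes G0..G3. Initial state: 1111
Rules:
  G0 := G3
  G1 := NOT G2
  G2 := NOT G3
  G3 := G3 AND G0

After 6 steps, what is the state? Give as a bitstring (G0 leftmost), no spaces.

Step 1: G0=G3=1 G1=NOT G2=NOT 1=0 G2=NOT G3=NOT 1=0 G3=G3&G0=1&1=1 -> 1001
Step 2: G0=G3=1 G1=NOT G2=NOT 0=1 G2=NOT G3=NOT 1=0 G3=G3&G0=1&1=1 -> 1101
Step 3: G0=G3=1 G1=NOT G2=NOT 0=1 G2=NOT G3=NOT 1=0 G3=G3&G0=1&1=1 -> 1101
Step 4: G0=G3=1 G1=NOT G2=NOT 0=1 G2=NOT G3=NOT 1=0 G3=G3&G0=1&1=1 -> 1101
Step 5: G0=G3=1 G1=NOT G2=NOT 0=1 G2=NOT G3=NOT 1=0 G3=G3&G0=1&1=1 -> 1101
Step 6: G0=G3=1 G1=NOT G2=NOT 0=1 G2=NOT G3=NOT 1=0 G3=G3&G0=1&1=1 -> 1101

1101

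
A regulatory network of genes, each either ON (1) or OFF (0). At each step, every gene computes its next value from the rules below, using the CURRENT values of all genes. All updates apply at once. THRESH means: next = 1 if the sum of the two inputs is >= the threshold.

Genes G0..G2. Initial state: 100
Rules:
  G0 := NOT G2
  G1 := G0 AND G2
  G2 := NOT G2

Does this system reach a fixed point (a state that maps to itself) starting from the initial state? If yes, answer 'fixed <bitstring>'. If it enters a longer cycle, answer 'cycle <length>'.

Answer: cycle 2

Derivation:
Step 0: 100
Step 1: G0=NOT G2=NOT 0=1 G1=G0&G2=1&0=0 G2=NOT G2=NOT 0=1 -> 101
Step 2: G0=NOT G2=NOT 1=0 G1=G0&G2=1&1=1 G2=NOT G2=NOT 1=0 -> 010
Step 3: G0=NOT G2=NOT 0=1 G1=G0&G2=0&0=0 G2=NOT G2=NOT 0=1 -> 101
Cycle of length 2 starting at step 1 -> no fixed point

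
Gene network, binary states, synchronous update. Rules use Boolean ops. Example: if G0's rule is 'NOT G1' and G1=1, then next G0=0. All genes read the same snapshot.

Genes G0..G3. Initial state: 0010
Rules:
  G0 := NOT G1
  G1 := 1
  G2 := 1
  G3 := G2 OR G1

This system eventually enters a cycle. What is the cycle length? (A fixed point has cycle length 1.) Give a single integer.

Answer: 1

Derivation:
Step 0: 0010
Step 1: G0=NOT G1=NOT 0=1 G1=1(const) G2=1(const) G3=G2|G1=1|0=1 -> 1111
Step 2: G0=NOT G1=NOT 1=0 G1=1(const) G2=1(const) G3=G2|G1=1|1=1 -> 0111
Step 3: G0=NOT G1=NOT 1=0 G1=1(const) G2=1(const) G3=G2|G1=1|1=1 -> 0111
State from step 3 equals state from step 2 -> cycle length 1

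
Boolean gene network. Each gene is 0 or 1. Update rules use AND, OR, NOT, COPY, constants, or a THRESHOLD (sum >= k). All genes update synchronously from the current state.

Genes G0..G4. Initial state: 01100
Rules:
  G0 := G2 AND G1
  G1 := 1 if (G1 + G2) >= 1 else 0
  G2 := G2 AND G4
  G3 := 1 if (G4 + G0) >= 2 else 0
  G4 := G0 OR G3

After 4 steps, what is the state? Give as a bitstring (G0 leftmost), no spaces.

Step 1: G0=G2&G1=1&1=1 G1=(1+1>=1)=1 G2=G2&G4=1&0=0 G3=(0+0>=2)=0 G4=G0|G3=0|0=0 -> 11000
Step 2: G0=G2&G1=0&1=0 G1=(1+0>=1)=1 G2=G2&G4=0&0=0 G3=(0+1>=2)=0 G4=G0|G3=1|0=1 -> 01001
Step 3: G0=G2&G1=0&1=0 G1=(1+0>=1)=1 G2=G2&G4=0&1=0 G3=(1+0>=2)=0 G4=G0|G3=0|0=0 -> 01000
Step 4: G0=G2&G1=0&1=0 G1=(1+0>=1)=1 G2=G2&G4=0&0=0 G3=(0+0>=2)=0 G4=G0|G3=0|0=0 -> 01000

01000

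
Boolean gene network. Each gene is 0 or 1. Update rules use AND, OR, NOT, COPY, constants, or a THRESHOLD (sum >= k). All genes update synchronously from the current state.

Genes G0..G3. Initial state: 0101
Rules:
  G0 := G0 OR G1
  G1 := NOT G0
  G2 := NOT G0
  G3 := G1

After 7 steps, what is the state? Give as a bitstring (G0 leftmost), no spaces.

Step 1: G0=G0|G1=0|1=1 G1=NOT G0=NOT 0=1 G2=NOT G0=NOT 0=1 G3=G1=1 -> 1111
Step 2: G0=G0|G1=1|1=1 G1=NOT G0=NOT 1=0 G2=NOT G0=NOT 1=0 G3=G1=1 -> 1001
Step 3: G0=G0|G1=1|0=1 G1=NOT G0=NOT 1=0 G2=NOT G0=NOT 1=0 G3=G1=0 -> 1000
Step 4: G0=G0|G1=1|0=1 G1=NOT G0=NOT 1=0 G2=NOT G0=NOT 1=0 G3=G1=0 -> 1000
Step 5: G0=G0|G1=1|0=1 G1=NOT G0=NOT 1=0 G2=NOT G0=NOT 1=0 G3=G1=0 -> 1000
Step 6: G0=G0|G1=1|0=1 G1=NOT G0=NOT 1=0 G2=NOT G0=NOT 1=0 G3=G1=0 -> 1000
Step 7: G0=G0|G1=1|0=1 G1=NOT G0=NOT 1=0 G2=NOT G0=NOT 1=0 G3=G1=0 -> 1000

1000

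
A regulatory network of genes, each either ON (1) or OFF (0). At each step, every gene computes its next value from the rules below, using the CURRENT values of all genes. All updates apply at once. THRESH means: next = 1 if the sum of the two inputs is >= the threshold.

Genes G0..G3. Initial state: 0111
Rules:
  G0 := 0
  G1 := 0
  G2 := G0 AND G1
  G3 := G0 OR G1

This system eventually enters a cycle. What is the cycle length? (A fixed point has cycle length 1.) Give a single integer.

Answer: 1

Derivation:
Step 0: 0111
Step 1: G0=0(const) G1=0(const) G2=G0&G1=0&1=0 G3=G0|G1=0|1=1 -> 0001
Step 2: G0=0(const) G1=0(const) G2=G0&G1=0&0=0 G3=G0|G1=0|0=0 -> 0000
Step 3: G0=0(const) G1=0(const) G2=G0&G1=0&0=0 G3=G0|G1=0|0=0 -> 0000
State from step 3 equals state from step 2 -> cycle length 1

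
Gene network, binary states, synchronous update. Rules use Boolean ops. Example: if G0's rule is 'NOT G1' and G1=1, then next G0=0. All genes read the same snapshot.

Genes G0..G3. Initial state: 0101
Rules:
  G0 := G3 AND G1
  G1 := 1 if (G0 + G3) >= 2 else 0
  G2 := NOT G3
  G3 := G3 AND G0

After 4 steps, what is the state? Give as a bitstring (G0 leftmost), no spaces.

Step 1: G0=G3&G1=1&1=1 G1=(0+1>=2)=0 G2=NOT G3=NOT 1=0 G3=G3&G0=1&0=0 -> 1000
Step 2: G0=G3&G1=0&0=0 G1=(1+0>=2)=0 G2=NOT G3=NOT 0=1 G3=G3&G0=0&1=0 -> 0010
Step 3: G0=G3&G1=0&0=0 G1=(0+0>=2)=0 G2=NOT G3=NOT 0=1 G3=G3&G0=0&0=0 -> 0010
Step 4: G0=G3&G1=0&0=0 G1=(0+0>=2)=0 G2=NOT G3=NOT 0=1 G3=G3&G0=0&0=0 -> 0010

0010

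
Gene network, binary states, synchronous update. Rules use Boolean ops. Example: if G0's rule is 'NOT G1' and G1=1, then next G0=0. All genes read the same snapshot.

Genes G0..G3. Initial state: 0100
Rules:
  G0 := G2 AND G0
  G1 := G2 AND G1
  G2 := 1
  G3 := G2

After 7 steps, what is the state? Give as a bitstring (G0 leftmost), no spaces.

Step 1: G0=G2&G0=0&0=0 G1=G2&G1=0&1=0 G2=1(const) G3=G2=0 -> 0010
Step 2: G0=G2&G0=1&0=0 G1=G2&G1=1&0=0 G2=1(const) G3=G2=1 -> 0011
Step 3: G0=G2&G0=1&0=0 G1=G2&G1=1&0=0 G2=1(const) G3=G2=1 -> 0011
Step 4: G0=G2&G0=1&0=0 G1=G2&G1=1&0=0 G2=1(const) G3=G2=1 -> 0011
Step 5: G0=G2&G0=1&0=0 G1=G2&G1=1&0=0 G2=1(const) G3=G2=1 -> 0011
Step 6: G0=G2&G0=1&0=0 G1=G2&G1=1&0=0 G2=1(const) G3=G2=1 -> 0011
Step 7: G0=G2&G0=1&0=0 G1=G2&G1=1&0=0 G2=1(const) G3=G2=1 -> 0011

0011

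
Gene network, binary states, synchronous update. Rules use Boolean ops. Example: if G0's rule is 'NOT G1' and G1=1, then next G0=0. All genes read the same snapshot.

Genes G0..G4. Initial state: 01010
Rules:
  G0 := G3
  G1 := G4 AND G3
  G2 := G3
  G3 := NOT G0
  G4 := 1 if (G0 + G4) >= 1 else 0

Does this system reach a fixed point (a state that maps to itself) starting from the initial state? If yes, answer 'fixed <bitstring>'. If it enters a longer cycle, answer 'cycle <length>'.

Step 0: 01010
Step 1: G0=G3=1 G1=G4&G3=0&1=0 G2=G3=1 G3=NOT G0=NOT 0=1 G4=(0+0>=1)=0 -> 10110
Step 2: G0=G3=1 G1=G4&G3=0&1=0 G2=G3=1 G3=NOT G0=NOT 1=0 G4=(1+0>=1)=1 -> 10101
Step 3: G0=G3=0 G1=G4&G3=1&0=0 G2=G3=0 G3=NOT G0=NOT 1=0 G4=(1+1>=1)=1 -> 00001
Step 4: G0=G3=0 G1=G4&G3=1&0=0 G2=G3=0 G3=NOT G0=NOT 0=1 G4=(0+1>=1)=1 -> 00011
Step 5: G0=G3=1 G1=G4&G3=1&1=1 G2=G3=1 G3=NOT G0=NOT 0=1 G4=(0+1>=1)=1 -> 11111
Step 6: G0=G3=1 G1=G4&G3=1&1=1 G2=G3=1 G3=NOT G0=NOT 1=0 G4=(1+1>=1)=1 -> 11101
Step 7: G0=G3=0 G1=G4&G3=1&0=0 G2=G3=0 G3=NOT G0=NOT 1=0 G4=(1+1>=1)=1 -> 00001
Cycle of length 4 starting at step 3 -> no fixed point

Answer: cycle 4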